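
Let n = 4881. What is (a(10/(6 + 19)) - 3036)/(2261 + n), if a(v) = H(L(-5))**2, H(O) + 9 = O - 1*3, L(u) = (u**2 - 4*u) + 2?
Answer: -1811/7142 ≈ -0.25357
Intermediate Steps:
L(u) = 2 + u**2 - 4*u
H(O) = -12 + O (H(O) = -9 + (O - 1*3) = -9 + (O - 3) = -9 + (-3 + O) = -12 + O)
a(v) = 1225 (a(v) = (-12 + (2 + (-5)**2 - 4*(-5)))**2 = (-12 + (2 + 25 + 20))**2 = (-12 + 47)**2 = 35**2 = 1225)
(a(10/(6 + 19)) - 3036)/(2261 + n) = (1225 - 3036)/(2261 + 4881) = -1811/7142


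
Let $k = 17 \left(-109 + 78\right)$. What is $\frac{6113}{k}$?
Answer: $- \frac{6113}{527} \approx -11.6$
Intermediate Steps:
$k = -527$ ($k = 17 \left(-31\right) = -527$)
$\frac{6113}{k} = \frac{6113}{-527} = 6113 \left(- \frac{1}{527}\right) = - \frac{6113}{527}$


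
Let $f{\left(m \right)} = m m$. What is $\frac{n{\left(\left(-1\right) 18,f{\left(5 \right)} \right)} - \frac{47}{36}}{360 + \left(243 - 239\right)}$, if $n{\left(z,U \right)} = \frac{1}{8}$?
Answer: $- \frac{85}{26208} \approx -0.0032433$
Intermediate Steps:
$f{\left(m \right)} = m^{2}$
$n{\left(z,U \right)} = \frac{1}{8}$
$\frac{n{\left(\left(-1\right) 18,f{\left(5 \right)} \right)} - \frac{47}{36}}{360 + \left(243 - 239\right)} = \frac{\frac{1}{8} - \frac{47}{36}}{360 + \left(243 - 239\right)} = \frac{\frac{1}{8} - 47 \cdot \frac{1}{36}}{360 + 4} = \frac{\frac{1}{8} - \frac{47}{36}}{364} = \left(\frac{1}{8} - \frac{47}{36}\right) \frac{1}{364} = \left(- \frac{85}{72}\right) \frac{1}{364} = - \frac{85}{26208}$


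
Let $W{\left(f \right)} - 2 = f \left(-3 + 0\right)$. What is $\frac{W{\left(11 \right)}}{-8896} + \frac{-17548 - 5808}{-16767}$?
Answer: $\frac{208294753}{149159232} \approx 1.3965$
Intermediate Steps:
$W{\left(f \right)} = 2 - 3 f$ ($W{\left(f \right)} = 2 + f \left(-3 + 0\right) = 2 + f \left(-3\right) = 2 - 3 f$)
$\frac{W{\left(11 \right)}}{-8896} + \frac{-17548 - 5808}{-16767} = \frac{2 - 33}{-8896} + \frac{-17548 - 5808}{-16767} = \left(2 - 33\right) \left(- \frac{1}{8896}\right) + \left(-17548 - 5808\right) \left(- \frac{1}{16767}\right) = \left(-31\right) \left(- \frac{1}{8896}\right) - - \frac{23356}{16767} = \frac{31}{8896} + \frac{23356}{16767} = \frac{208294753}{149159232}$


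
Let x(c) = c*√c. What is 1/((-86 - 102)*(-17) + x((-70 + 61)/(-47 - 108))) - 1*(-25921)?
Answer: 985962490352430091/38037208381271 - 4185*√155/38037208381271 ≈ 25921.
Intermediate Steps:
x(c) = c^(3/2)
1/((-86 - 102)*(-17) + x((-70 + 61)/(-47 - 108))) - 1*(-25921) = 1/((-86 - 102)*(-17) + ((-70 + 61)/(-47 - 108))^(3/2)) - 1*(-25921) = 1/(-188*(-17) + (-9/(-155))^(3/2)) + 25921 = 1/(3196 + (-9*(-1/155))^(3/2)) + 25921 = 1/(3196 + (9/155)^(3/2)) + 25921 = 1/(3196 + 27*√155/24025) + 25921 = 25921 + 1/(3196 + 27*√155/24025)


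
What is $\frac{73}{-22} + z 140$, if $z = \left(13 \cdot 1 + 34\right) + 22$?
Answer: $\frac{212447}{22} \approx 9656.7$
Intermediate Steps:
$z = 69$ ($z = \left(13 + 34\right) + 22 = 47 + 22 = 69$)
$\frac{73}{-22} + z 140 = \frac{73}{-22} + 69 \cdot 140 = 73 \left(- \frac{1}{22}\right) + 9660 = - \frac{73}{22} + 9660 = \frac{212447}{22}$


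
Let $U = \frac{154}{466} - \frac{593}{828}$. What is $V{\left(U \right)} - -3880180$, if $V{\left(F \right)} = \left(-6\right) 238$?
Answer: $3878752$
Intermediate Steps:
$U = - \frac{74413}{192924}$ ($U = 154 \cdot \frac{1}{466} - \frac{593}{828} = \frac{77}{233} - \frac{593}{828} = - \frac{74413}{192924} \approx -0.38571$)
$V{\left(F \right)} = -1428$
$V{\left(U \right)} - -3880180 = -1428 - -3880180 = -1428 + 3880180 = 3878752$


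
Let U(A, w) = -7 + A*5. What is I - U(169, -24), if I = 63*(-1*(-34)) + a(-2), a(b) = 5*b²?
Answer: 1324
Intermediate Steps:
U(A, w) = -7 + 5*A
I = 2162 (I = 63*(-1*(-34)) + 5*(-2)² = 63*34 + 5*4 = 2142 + 20 = 2162)
I - U(169, -24) = 2162 - (-7 + 5*169) = 2162 - (-7 + 845) = 2162 - 1*838 = 2162 - 838 = 1324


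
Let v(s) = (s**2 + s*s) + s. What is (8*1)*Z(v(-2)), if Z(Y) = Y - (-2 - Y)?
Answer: 112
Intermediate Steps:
v(s) = s + 2*s**2 (v(s) = (s**2 + s**2) + s = 2*s**2 + s = s + 2*s**2)
Z(Y) = 2 + 2*Y (Z(Y) = Y + (2 + Y) = 2 + 2*Y)
(8*1)*Z(v(-2)) = (8*1)*(2 + 2*(-2*(1 + 2*(-2)))) = 8*(2 + 2*(-2*(1 - 4))) = 8*(2 + 2*(-2*(-3))) = 8*(2 + 2*6) = 8*(2 + 12) = 8*14 = 112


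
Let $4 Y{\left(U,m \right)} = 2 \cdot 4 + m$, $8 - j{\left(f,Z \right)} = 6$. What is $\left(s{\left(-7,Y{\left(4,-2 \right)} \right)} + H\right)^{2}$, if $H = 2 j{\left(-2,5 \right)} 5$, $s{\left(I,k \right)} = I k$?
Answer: $\frac{361}{4} \approx 90.25$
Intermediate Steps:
$j{\left(f,Z \right)} = 2$ ($j{\left(f,Z \right)} = 8 - 6 = 2$)
$Y{\left(U,m \right)} = 2 + \frac{m}{4}$ ($Y{\left(U,m \right)} = \frac{2 \cdot 4 + m}{4} = \frac{8 + m}{4} = 2 + \frac{m}{4}$)
$H = 20$ ($H = 2 \cdot 2 \cdot 5 = 4 \cdot 5 = 20$)
$\left(s{\left(-7,Y{\left(4,-2 \right)} \right)} + H\right)^{2} = \left(- 7 \left(2 + \frac{1}{4} \left(-2\right)\right) + 20\right)^{2} = \left(- 7 \left(2 - \frac{1}{2}\right) + 20\right)^{2} = \left(\left(-7\right) \frac{3}{2} + 20\right)^{2} = \left(- \frac{21}{2} + 20\right)^{2} = \left(\frac{19}{2}\right)^{2} = \frac{361}{4}$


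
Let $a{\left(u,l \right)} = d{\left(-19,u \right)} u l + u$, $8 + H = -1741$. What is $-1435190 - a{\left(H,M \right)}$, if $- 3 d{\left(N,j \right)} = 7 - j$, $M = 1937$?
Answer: $-1984433317$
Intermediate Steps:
$H = -1749$ ($H = -8 - 1741 = -1749$)
$d{\left(N,j \right)} = - \frac{7}{3} + \frac{j}{3}$ ($d{\left(N,j \right)} = - \frac{7 - j}{3} = - \frac{7}{3} + \frac{j}{3}$)
$a{\left(u,l \right)} = u + l u \left(- \frac{7}{3} + \frac{u}{3}\right)$ ($a{\left(u,l \right)} = \left(- \frac{7}{3} + \frac{u}{3}\right) u l + u = u \left(- \frac{7}{3} + \frac{u}{3}\right) l + u = l u \left(- \frac{7}{3} + \frac{u}{3}\right) + u = u + l u \left(- \frac{7}{3} + \frac{u}{3}\right)$)
$-1435190 - a{\left(H,M \right)} = -1435190 - \frac{1}{3} \left(-1749\right) \left(3 + 1937 \left(-7 - 1749\right)\right) = -1435190 - \frac{1}{3} \left(-1749\right) \left(3 + 1937 \left(-1756\right)\right) = -1435190 - \frac{1}{3} \left(-1749\right) \left(3 - 3401372\right) = -1435190 - \frac{1}{3} \left(-1749\right) \left(-3401369\right) = -1435190 - 1982998127 = -1984433317$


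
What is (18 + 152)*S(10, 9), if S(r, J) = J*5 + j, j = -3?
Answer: 7140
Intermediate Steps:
S(r, J) = -3 + 5*J (S(r, J) = J*5 - 3 = 5*J - 3 = -3 + 5*J)
(18 + 152)*S(10, 9) = (18 + 152)*(-3 + 5*9) = 170*(-3 + 45) = 170*42 = 7140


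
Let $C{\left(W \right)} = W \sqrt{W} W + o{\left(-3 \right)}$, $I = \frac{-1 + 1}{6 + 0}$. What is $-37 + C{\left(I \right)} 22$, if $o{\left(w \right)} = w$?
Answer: $-103$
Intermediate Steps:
$I = 0$ ($I = \frac{0}{6} = 0 \cdot \frac{1}{6} = 0$)
$C{\left(W \right)} = -3 + W^{\frac{5}{2}}$ ($C{\left(W \right)} = W \sqrt{W} W - 3 = W^{\frac{3}{2}} W - 3 = W^{\frac{5}{2}} - 3 = -3 + W^{\frac{5}{2}}$)
$-37 + C{\left(I \right)} 22 = -37 + \left(-3 + 0^{\frac{5}{2}}\right) 22 = -37 + \left(-3 + 0\right) 22 = -37 - 66 = -103$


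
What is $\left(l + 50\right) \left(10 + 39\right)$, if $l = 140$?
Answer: $9310$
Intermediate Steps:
$\left(l + 50\right) \left(10 + 39\right) = \left(140 + 50\right) \left(10 + 39\right) = 190 \cdot 49 = 9310$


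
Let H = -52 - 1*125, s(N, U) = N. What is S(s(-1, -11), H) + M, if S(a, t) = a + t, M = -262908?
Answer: -263086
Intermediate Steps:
H = -177 (H = -52 - 125 = -177)
S(s(-1, -11), H) + M = (-1 - 177) - 262908 = -178 - 262908 = -263086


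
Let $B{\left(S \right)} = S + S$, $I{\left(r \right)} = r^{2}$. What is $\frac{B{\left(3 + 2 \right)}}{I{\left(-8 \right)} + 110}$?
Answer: $\frac{5}{87} \approx 0.057471$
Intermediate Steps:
$B{\left(S \right)} = 2 S$
$\frac{B{\left(3 + 2 \right)}}{I{\left(-8 \right)} + 110} = \frac{2 \left(3 + 2\right)}{\left(-8\right)^{2} + 110} = \frac{2 \cdot 5}{64 + 110} = \frac{1}{174} \cdot 10 = \frac{5}{87}$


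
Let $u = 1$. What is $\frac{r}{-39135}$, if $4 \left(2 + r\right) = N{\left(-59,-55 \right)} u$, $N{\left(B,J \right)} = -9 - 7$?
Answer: $\frac{2}{13045} \approx 0.00015332$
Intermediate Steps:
$N{\left(B,J \right)} = -16$
$r = -6$ ($r = -2 + \frac{\left(-16\right) 1}{4} = -2 + \frac{1}{4} \left(-16\right) = -2 - 4 = -6$)
$\frac{r}{-39135} = - \frac{6}{-39135} = \left(-6\right) \left(- \frac{1}{39135}\right) = \frac{2}{13045}$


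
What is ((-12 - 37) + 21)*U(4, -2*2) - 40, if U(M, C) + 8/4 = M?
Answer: -96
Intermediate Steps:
U(M, C) = -2 + M
((-12 - 37) + 21)*U(4, -2*2) - 40 = ((-12 - 37) + 21)*(-2 + 4) - 40 = (-49 + 21)*2 - 40 = -28*2 - 40 = -56 - 40 = -96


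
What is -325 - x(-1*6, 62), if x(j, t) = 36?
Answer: -361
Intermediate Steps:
-325 - x(-1*6, 62) = -325 - 1*36 = -325 - 36 = -361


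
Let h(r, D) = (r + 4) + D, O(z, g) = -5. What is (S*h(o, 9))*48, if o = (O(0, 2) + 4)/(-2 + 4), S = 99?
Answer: 59400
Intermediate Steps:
o = -½ (o = (-5 + 4)/(-2 + 4) = -1/2 = -1*½ = -½ ≈ -0.50000)
h(r, D) = 4 + D + r (h(r, D) = (4 + r) + D = 4 + D + r)
(S*h(o, 9))*48 = (99*(4 + 9 - ½))*48 = (99*(25/2))*48 = (2475/2)*48 = 59400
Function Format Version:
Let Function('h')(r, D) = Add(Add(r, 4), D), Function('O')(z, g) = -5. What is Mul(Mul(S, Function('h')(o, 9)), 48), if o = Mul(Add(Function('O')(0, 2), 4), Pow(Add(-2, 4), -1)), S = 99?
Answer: 59400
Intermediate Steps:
o = Rational(-1, 2) (o = Mul(Add(-5, 4), Pow(Add(-2, 4), -1)) = Mul(-1, Pow(2, -1)) = Mul(-1, Rational(1, 2)) = Rational(-1, 2) ≈ -0.50000)
Function('h')(r, D) = Add(4, D, r) (Function('h')(r, D) = Add(Add(4, r), D) = Add(4, D, r))
Mul(Mul(S, Function('h')(o, 9)), 48) = Mul(Mul(99, Add(4, 9, Rational(-1, 2))), 48) = Mul(Mul(99, Rational(25, 2)), 48) = Mul(Rational(2475, 2), 48) = 59400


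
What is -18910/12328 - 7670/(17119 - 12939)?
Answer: -4339989/1288276 ≈ -3.3688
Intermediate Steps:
-18910/12328 - 7670/(17119 - 12939) = -18910*1/12328 - 7670/4180 = -9455/6164 - 7670*1/4180 = -9455/6164 - 767/418 = -4339989/1288276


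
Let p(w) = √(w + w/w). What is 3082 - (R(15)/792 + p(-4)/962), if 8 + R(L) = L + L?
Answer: 110951/36 - I*√3/962 ≈ 3082.0 - 0.0018005*I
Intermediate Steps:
R(L) = -8 + 2*L (R(L) = -8 + (L + L) = -8 + 2*L)
p(w) = √(1 + w) (p(w) = √(w + 1) = √(1 + w))
3082 - (R(15)/792 + p(-4)/962) = 3082 - ((-8 + 2*15)/792 + √(1 - 4)/962) = 3082 - ((-8 + 30)*(1/792) + √(-3)*(1/962)) = 3082 - (22*(1/792) + (I*√3)*(1/962)) = 3082 - (1/36 + I*√3/962) = 3082 + (-1/36 - I*√3/962) = 110951/36 - I*√3/962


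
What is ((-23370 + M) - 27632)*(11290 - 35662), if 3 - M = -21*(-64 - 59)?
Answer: 1305900504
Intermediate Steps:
M = -2580 (M = 3 - (-21)*(-64 - 59) = 3 - (-21)*(-123) = 3 - 1*2583 = 3 - 2583 = -2580)
((-23370 + M) - 27632)*(11290 - 35662) = ((-23370 - 2580) - 27632)*(11290 - 35662) = (-25950 - 27632)*(-24372) = -53582*(-24372) = 1305900504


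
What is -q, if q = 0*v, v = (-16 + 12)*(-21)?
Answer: 0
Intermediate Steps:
v = 84 (v = -4*(-21) = 84)
q = 0 (q = 0*84 = 0)
-q = -1*0 = 0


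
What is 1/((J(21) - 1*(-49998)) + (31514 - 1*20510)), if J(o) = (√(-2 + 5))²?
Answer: 1/61005 ≈ 1.6392e-5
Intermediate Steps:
J(o) = 3 (J(o) = (√3)² = 3)
1/((J(21) - 1*(-49998)) + (31514 - 1*20510)) = 1/((3 - 1*(-49998)) + (31514 - 1*20510)) = 1/((3 + 49998) + (31514 - 20510)) = 1/(50001 + 11004) = 1/61005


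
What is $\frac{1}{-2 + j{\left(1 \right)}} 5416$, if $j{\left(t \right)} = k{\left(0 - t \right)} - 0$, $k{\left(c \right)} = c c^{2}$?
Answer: $- \frac{5416}{3} \approx -1805.3$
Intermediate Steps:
$k{\left(c \right)} = c^{3}$
$j{\left(t \right)} = - t^{3}$ ($j{\left(t \right)} = \left(0 - t\right)^{3} - 0 = \left(- t\right)^{3} + 0 = - t^{3} + 0 = - t^{3}$)
$\frac{1}{-2 + j{\left(1 \right)}} 5416 = \frac{1}{-2 - 1^{3}} \cdot 5416 = \frac{1}{-2 - 1} \cdot 5416 = \frac{1}{-3} \cdot 5416 = \left(- \frac{1}{3}\right) 5416 = - \frac{5416}{3}$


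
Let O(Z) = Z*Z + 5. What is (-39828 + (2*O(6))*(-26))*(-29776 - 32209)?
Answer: 2600890600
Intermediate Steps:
O(Z) = 5 + Z² (O(Z) = Z² + 5 = 5 + Z²)
(-39828 + (2*O(6))*(-26))*(-29776 - 32209) = (-39828 + (2*(5 + 6²))*(-26))*(-29776 - 32209) = (-39828 + (2*(5 + 36))*(-26))*(-61985) = (-39828 + (2*41)*(-26))*(-61985) = (-39828 + 82*(-26))*(-61985) = (-39828 - 2132)*(-61985) = -41960*(-61985) = 2600890600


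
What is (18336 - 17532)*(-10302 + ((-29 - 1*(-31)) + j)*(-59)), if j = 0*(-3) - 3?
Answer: -8235372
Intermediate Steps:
j = -3 (j = 0 - 3 = -3)
(18336 - 17532)*(-10302 + ((-29 - 1*(-31)) + j)*(-59)) = (18336 - 17532)*(-10302 + ((-29 - 1*(-31)) - 3)*(-59)) = 804*(-10302 + ((-29 + 31) - 3)*(-59)) = 804*(-10302 + (2 - 3)*(-59)) = 804*(-10302 - 1*(-59)) = 804*(-10302 + 59) = 804*(-10243) = -8235372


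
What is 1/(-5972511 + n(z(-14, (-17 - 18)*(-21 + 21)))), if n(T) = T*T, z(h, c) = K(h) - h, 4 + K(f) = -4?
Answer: -1/5972475 ≈ -1.6743e-7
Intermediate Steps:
K(f) = -8 (K(f) = -4 - 4 = -8)
z(h, c) = -8 - h
n(T) = T²
1/(-5972511 + n(z(-14, (-17 - 18)*(-21 + 21)))) = 1/(-5972511 + (-8 - 1*(-14))²) = 1/(-5972511 + (-8 + 14)²) = 1/(-5972511 + 6²) = 1/(-5972511 + 36) = 1/(-5972475) = -1/5972475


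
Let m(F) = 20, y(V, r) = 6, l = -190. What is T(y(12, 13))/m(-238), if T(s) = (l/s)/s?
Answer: -19/72 ≈ -0.26389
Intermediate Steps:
T(s) = -190/s² (T(s) = (-190/s)/s = -190/s²)
T(y(12, 13))/m(-238) = -190/6²/20 = -190*1/36*(1/20) = -95/18*1/20 = -19/72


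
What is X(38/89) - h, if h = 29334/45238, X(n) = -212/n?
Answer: -213666319/429761 ≈ -497.17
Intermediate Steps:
h = 14667/22619 (h = 29334*(1/45238) = 14667/22619 ≈ 0.64844)
X(38/89) - h = -212/(38/89) - 1*14667/22619 = -212/(38*(1/89)) - 14667/22619 = -212/38/89 - 14667/22619 = -212*89/38 - 14667/22619 = -9434/19 - 14667/22619 = -213666319/429761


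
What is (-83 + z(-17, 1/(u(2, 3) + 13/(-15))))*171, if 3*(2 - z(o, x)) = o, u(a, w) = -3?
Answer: -12882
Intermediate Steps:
z(o, x) = 2 - o/3
(-83 + z(-17, 1/(u(2, 3) + 13/(-15))))*171 = (-83 + (2 - ⅓*(-17)))*171 = (-83 + (2 + 17/3))*171 = (-83 + 23/3)*171 = -226/3*171 = -12882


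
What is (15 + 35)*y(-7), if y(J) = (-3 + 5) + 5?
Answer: 350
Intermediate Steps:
y(J) = 7 (y(J) = 2 + 5 = 7)
(15 + 35)*y(-7) = (15 + 35)*7 = 50*7 = 350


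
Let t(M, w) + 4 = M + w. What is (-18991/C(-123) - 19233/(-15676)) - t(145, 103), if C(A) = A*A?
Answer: -57874304635/237162204 ≈ -244.03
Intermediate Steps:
t(M, w) = -4 + M + w (t(M, w) = -4 + (M + w) = -4 + M + w)
C(A) = A**2
(-18991/C(-123) - 19233/(-15676)) - t(145, 103) = (-18991/((-123)**2) - 19233/(-15676)) - (-4 + 145 + 103) = (-18991/15129 - 19233*(-1/15676)) - 1*244 = (-18991*1/15129 + 19233/15676) - 244 = (-18991/15129 + 19233/15676) - 244 = -6726859/237162204 - 244 = -57874304635/237162204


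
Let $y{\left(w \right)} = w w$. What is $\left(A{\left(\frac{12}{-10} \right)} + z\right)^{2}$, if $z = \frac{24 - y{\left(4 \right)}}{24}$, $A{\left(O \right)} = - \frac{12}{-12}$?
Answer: $\frac{16}{9} \approx 1.7778$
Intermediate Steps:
$A{\left(O \right)} = 1$ ($A{\left(O \right)} = \left(-12\right) \left(- \frac{1}{12}\right) = 1$)
$y{\left(w \right)} = w^{2}$
$z = \frac{1}{3}$ ($z = \frac{24 - 4^{2}}{24} = \left(24 - 16\right) \frac{1}{24} = 8 \cdot \frac{1}{24} = \frac{1}{3} \approx 0.33333$)
$\left(A{\left(\frac{12}{-10} \right)} + z\right)^{2} = \left(1 + \frac{1}{3}\right)^{2} = \left(\frac{4}{3}\right)^{2} = \frac{16}{9}$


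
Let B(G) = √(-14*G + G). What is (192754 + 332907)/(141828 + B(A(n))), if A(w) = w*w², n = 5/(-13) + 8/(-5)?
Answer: 524980531835500/141644402938437 - 1469222495*√645/141644402938437 ≈ 3.7061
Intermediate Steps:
n = -129/65 (n = 5*(-1/13) + 8*(-⅕) = -5/13 - 8/5 = -129/65 ≈ -1.9846)
A(w) = w³
B(G) = √13*√(-G) (B(G) = √(-13*G) = √13*√(-G))
(192754 + 332907)/(141828 + B(A(n))) = (192754 + 332907)/(141828 + √13*√(-(-129/65)³)) = 525661/(141828 + √13*√(-1*(-2146689/274625))) = 525661/(141828 + √13*√(2146689/274625)) = 525661/(141828 + √13*(129*√8385/4225)) = 525661/(141828 + 129*√645/325)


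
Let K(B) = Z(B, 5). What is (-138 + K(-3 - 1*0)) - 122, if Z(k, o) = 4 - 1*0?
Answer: -256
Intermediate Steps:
Z(k, o) = 4 (Z(k, o) = 4 + 0 = 4)
K(B) = 4
(-138 + K(-3 - 1*0)) - 122 = (-138 + 4) - 122 = -134 - 122 = -256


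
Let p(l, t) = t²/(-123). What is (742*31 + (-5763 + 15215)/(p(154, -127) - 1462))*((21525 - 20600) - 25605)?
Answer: -22242575133904/39191 ≈ -5.6754e+8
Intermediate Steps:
p(l, t) = -t²/123 (p(l, t) = t²*(-1/123) = -t²/123)
(742*31 + (-5763 + 15215)/(p(154, -127) - 1462))*((21525 - 20600) - 25605) = (742*31 + (-5763 + 15215)/(-1/123*(-127)² - 1462))*((21525 - 20600) - 25605) = (23002 + 9452/(-1/123*16129 - 1462))*(925 - 25605) = (23002 + 9452/(-16129/123 - 1462))*(-24680) = (23002 + 9452/(-195955/123))*(-24680) = (23002 + 9452*(-123/195955))*(-24680) = (23002 - 1162596/195955)*(-24680) = (4506194314/195955)*(-24680) = -22242575133904/39191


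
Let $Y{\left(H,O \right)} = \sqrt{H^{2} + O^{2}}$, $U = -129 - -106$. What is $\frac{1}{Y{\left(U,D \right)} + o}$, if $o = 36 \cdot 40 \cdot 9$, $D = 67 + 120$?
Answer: $\frac{6480}{83963051} - \frac{\sqrt{35498}}{167926102} \approx 7.6055 \cdot 10^{-5}$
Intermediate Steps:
$D = 187$
$U = -23$ ($U = -129 + 106 = -23$)
$o = 12960$ ($o = 1440 \cdot 9 = 12960$)
$\frac{1}{Y{\left(U,D \right)} + o} = \frac{1}{\sqrt{\left(-23\right)^{2} + 187^{2}} + 12960} = \frac{1}{\sqrt{529 + 34969} + 12960} = \frac{1}{\sqrt{35498} + 12960} = \frac{1}{12960 + \sqrt{35498}}$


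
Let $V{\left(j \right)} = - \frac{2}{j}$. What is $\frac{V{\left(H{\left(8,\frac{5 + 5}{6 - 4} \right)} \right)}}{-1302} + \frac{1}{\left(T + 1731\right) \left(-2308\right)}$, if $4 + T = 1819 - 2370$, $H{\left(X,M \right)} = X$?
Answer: $\frac{5375}{28046816} \approx 0.00019164$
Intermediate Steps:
$T = -555$ ($T = -4 + \left(1819 - 2370\right) = -4 - 551 = -555$)
$\frac{V{\left(H{\left(8,\frac{5 + 5}{6 - 4} \right)} \right)}}{-1302} + \frac{1}{\left(T + 1731\right) \left(-2308\right)} = \frac{\left(-2\right) \frac{1}{8}}{-1302} + \frac{1}{\left(-555 + 1731\right) \left(-2308\right)} = \left(-2\right) \frac{1}{8} \left(- \frac{1}{1302}\right) + \frac{1}{1176} \left(- \frac{1}{2308}\right) = \left(- \frac{1}{4}\right) \left(- \frac{1}{1302}\right) + \frac{1}{1176} \left(- \frac{1}{2308}\right) = \frac{1}{5208} - \frac{1}{2714208} = \frac{5375}{28046816}$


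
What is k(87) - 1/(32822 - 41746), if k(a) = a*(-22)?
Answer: -17080535/8924 ≈ -1914.0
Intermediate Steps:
k(a) = -22*a
k(87) - 1/(32822 - 41746) = -22*87 - 1/(32822 - 41746) = -1914 - 1/(-8924) = -1914 - 1*(-1/8924) = -1914 + 1/8924 = -17080535/8924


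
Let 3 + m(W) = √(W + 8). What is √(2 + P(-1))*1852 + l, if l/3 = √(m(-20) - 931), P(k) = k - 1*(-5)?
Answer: 3*√(-934 + 2*I*√3) + 1852*√6 ≈ 4536.6 + 91.684*I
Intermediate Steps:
m(W) = -3 + √(8 + W) (m(W) = -3 + √(W + 8) = -3 + √(8 + W))
P(k) = 5 + k (P(k) = k + 5 = 5 + k)
l = 3*√(-934 + 2*I*√3) (l = 3*√((-3 + √(8 - 20)) - 931) = 3*√((-3 + √(-12)) - 931) = 3*√((-3 + 2*I*√3) - 931) = 3*√(-934 + 2*I*√3) ≈ 0.17002 + 91.684*I)
√(2 + P(-1))*1852 + l = √(2 + (5 - 1))*1852 + 3*√(-934 + 2*I*√3) = √(2 + 4)*1852 + 3*√(-934 + 2*I*√3) = √6*1852 + 3*√(-934 + 2*I*√3) = 1852*√6 + 3*√(-934 + 2*I*√3) = 3*√(-934 + 2*I*√3) + 1852*√6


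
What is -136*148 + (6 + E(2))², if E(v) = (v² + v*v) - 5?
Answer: -20047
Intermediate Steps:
E(v) = -5 + 2*v² (E(v) = (v² + v²) - 5 = 2*v² - 5 = -5 + 2*v²)
-136*148 + (6 + E(2))² = -136*148 + (6 + (-5 + 2*2²))² = -20128 + (6 + (-5 + 2*4))² = -20128 + (6 + (-5 + 8))² = -20128 + (6 + 3)² = -20128 + 9² = -20128 + 81 = -20047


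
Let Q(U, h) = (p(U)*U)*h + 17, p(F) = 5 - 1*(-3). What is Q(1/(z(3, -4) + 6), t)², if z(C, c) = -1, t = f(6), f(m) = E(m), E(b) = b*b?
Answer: 139129/25 ≈ 5565.2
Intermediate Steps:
E(b) = b²
f(m) = m²
t = 36 (t = 6² = 36)
p(F) = 8 (p(F) = 5 + 3 = 8)
Q(U, h) = 17 + 8*U*h (Q(U, h) = (8*U)*h + 17 = 8*U*h + 17 = 17 + 8*U*h)
Q(1/(z(3, -4) + 6), t)² = (17 + 8*36/(-1 + 6))² = (17 + 8*36/5)² = (17 + 8*(⅕)*36)² = (17 + 288/5)² = (373/5)² = 139129/25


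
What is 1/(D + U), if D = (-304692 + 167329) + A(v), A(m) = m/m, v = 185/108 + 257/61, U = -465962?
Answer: -1/603324 ≈ -1.6575e-6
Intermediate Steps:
v = 39041/6588 (v = 185*(1/108) + 257*(1/61) = 185/108 + 257/61 = 39041/6588 ≈ 5.9261)
A(m) = 1
D = -137362 (D = (-304692 + 167329) + 1 = -137363 + 1 = -137362)
1/(D + U) = 1/(-137362 - 465962) = 1/(-603324) = -1/603324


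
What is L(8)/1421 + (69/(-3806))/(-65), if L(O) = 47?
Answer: 11725379/351541190 ≈ 0.033354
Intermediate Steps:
L(8)/1421 + (69/(-3806))/(-65) = 47/1421 + (69/(-3806))/(-65) = 47*(1/1421) + (69*(-1/3806))*(-1/65) = 47/1421 - 69/3806*(-1/65) = 47/1421 + 69/247390 = 11725379/351541190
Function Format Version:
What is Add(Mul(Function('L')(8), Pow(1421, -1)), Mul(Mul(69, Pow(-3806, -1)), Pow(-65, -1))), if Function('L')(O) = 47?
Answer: Rational(11725379, 351541190) ≈ 0.033354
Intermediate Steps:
Add(Mul(Function('L')(8), Pow(1421, -1)), Mul(Mul(69, Pow(-3806, -1)), Pow(-65, -1))) = Add(Mul(47, Pow(1421, -1)), Mul(Mul(69, Pow(-3806, -1)), Pow(-65, -1))) = Add(Mul(47, Rational(1, 1421)), Mul(Mul(69, Rational(-1, 3806)), Rational(-1, 65))) = Add(Rational(47, 1421), Mul(Rational(-69, 3806), Rational(-1, 65))) = Add(Rational(47, 1421), Rational(69, 247390)) = Rational(11725379, 351541190)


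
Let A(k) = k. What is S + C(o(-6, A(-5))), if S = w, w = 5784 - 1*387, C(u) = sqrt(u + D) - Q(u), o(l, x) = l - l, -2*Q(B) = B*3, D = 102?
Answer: 5397 + sqrt(102) ≈ 5407.1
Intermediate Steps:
Q(B) = -3*B/2 (Q(B) = -B*3/2 = -3*B/2)
o(l, x) = 0
C(u) = sqrt(102 + u) + 3*u/2 (C(u) = sqrt(u + 102) - (-3)*u/2 = sqrt(102 + u) + 3*u/2)
w = 5397 (w = 5784 - 387 = 5397)
S = 5397
S + C(o(-6, A(-5))) = 5397 + (sqrt(102 + 0) + (3/2)*0) = 5397 + (sqrt(102) + 0) = 5397 + sqrt(102)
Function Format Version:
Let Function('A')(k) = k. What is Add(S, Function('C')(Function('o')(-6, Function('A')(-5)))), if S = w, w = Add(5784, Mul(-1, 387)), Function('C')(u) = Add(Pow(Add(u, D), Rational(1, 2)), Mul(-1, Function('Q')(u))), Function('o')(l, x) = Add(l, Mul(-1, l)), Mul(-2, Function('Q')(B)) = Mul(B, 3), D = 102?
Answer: Add(5397, Pow(102, Rational(1, 2))) ≈ 5407.1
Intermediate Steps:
Function('Q')(B) = Mul(Rational(-3, 2), B) (Function('Q')(B) = Mul(Rational(-1, 2), Mul(B, 3)) = Mul(Rational(-1, 2), Mul(3, B)) = Mul(Rational(-3, 2), B))
Function('o')(l, x) = 0
Function('C')(u) = Add(Pow(Add(102, u), Rational(1, 2)), Mul(Rational(3, 2), u)) (Function('C')(u) = Add(Pow(Add(u, 102), Rational(1, 2)), Mul(-1, Mul(Rational(-3, 2), u))) = Add(Pow(Add(102, u), Rational(1, 2)), Mul(Rational(3, 2), u)))
w = 5397 (w = Add(5784, -387) = 5397)
S = 5397
Add(S, Function('C')(Function('o')(-6, Function('A')(-5)))) = Add(5397, Add(Pow(Add(102, 0), Rational(1, 2)), Mul(Rational(3, 2), 0))) = Add(5397, Add(Pow(102, Rational(1, 2)), 0)) = Add(5397, Pow(102, Rational(1, 2)))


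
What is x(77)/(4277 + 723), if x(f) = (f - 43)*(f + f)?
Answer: 1309/1250 ≈ 1.0472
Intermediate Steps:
x(f) = 2*f*(-43 + f) (x(f) = (-43 + f)*(2*f) = 2*f*(-43 + f))
x(77)/(4277 + 723) = (2*77*(-43 + 77))/(4277 + 723) = (2*77*34)/5000 = 5236*(1/5000) = 1309/1250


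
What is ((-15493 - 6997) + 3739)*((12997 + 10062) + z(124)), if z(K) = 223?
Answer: -436560782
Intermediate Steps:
((-15493 - 6997) + 3739)*((12997 + 10062) + z(124)) = ((-15493 - 6997) + 3739)*((12997 + 10062) + 223) = (-22490 + 3739)*(23059 + 223) = -18751*23282 = -436560782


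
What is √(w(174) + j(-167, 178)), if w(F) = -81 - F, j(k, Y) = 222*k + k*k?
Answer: 4*I*√590 ≈ 97.16*I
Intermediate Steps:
j(k, Y) = k² + 222*k (j(k, Y) = 222*k + k² = k² + 222*k)
√(w(174) + j(-167, 178)) = √((-81 - 1*174) - 167*(222 - 167)) = √((-81 - 174) - 167*55) = √(-255 - 9185) = √(-9440) = 4*I*√590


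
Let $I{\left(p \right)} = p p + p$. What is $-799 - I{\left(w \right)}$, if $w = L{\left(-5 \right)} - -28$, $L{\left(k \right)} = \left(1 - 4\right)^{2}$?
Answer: $-2205$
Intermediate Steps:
$L{\left(k \right)} = 9$ ($L{\left(k \right)} = \left(-3\right)^{2} = 9$)
$w = 37$ ($w = 9 - -28 = 9 + 28 = 37$)
$I{\left(p \right)} = p + p^{2}$ ($I{\left(p \right)} = p^{2} + p = p + p^{2}$)
$-799 - I{\left(w \right)} = -799 - 37 \left(1 + 37\right) = -799 - 37 \cdot 38 = -799 - 1406 = -2205$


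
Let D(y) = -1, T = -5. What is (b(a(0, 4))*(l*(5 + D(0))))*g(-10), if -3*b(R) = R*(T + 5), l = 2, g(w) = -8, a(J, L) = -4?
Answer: 0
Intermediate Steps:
b(R) = 0 (b(R) = -R*(-5 + 5)/3 = -R*0/3 = -1/3*0 = 0)
(b(a(0, 4))*(l*(5 + D(0))))*g(-10) = (0*(2*(5 - 1)))*(-8) = (0*(2*4))*(-8) = (0*8)*(-8) = 0*(-8) = 0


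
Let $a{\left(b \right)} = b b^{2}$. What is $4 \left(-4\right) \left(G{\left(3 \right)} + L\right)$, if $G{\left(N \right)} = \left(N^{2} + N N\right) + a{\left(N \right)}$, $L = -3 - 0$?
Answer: $-672$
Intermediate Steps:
$a{\left(b \right)} = b^{3}$
$L = -3$ ($L = -3 + 0 = -3$)
$G{\left(N \right)} = N^{3} + 2 N^{2}$ ($G{\left(N \right)} = \left(N^{2} + N N\right) + N^{3} = \left(N^{2} + N^{2}\right) + N^{3} = 2 N^{2} + N^{3} = N^{3} + 2 N^{2}$)
$4 \left(-4\right) \left(G{\left(3 \right)} + L\right) = 4 \left(-4\right) \left(3^{2} \left(2 + 3\right) - 3\right) = - 16 \left(9 \cdot 5 - 3\right) = - 16 \left(45 - 3\right) = \left(-16\right) 42 = -672$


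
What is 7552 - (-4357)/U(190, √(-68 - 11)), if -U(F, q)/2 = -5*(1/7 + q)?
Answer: 292443939/38720 - 213493*I*√79/38720 ≈ 7552.8 - 49.007*I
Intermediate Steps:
U(F, q) = 10/7 + 10*q (U(F, q) = -(-10)*(1/7 + q) = -(-10)*(⅐ + q) = -2*(-5/7 - 5*q) = 10/7 + 10*q)
7552 - (-4357)/U(190, √(-68 - 11)) = 7552 - (-4357)/(10/7 + 10*√(-68 - 11)) = 7552 - (-4357)/(10/7 + 10*√(-79)) = 7552 - (-4357)/(10/7 + 10*(I*√79)) = 7552 - (-4357)/(10/7 + 10*I*√79) = 7552 + 4357/(10/7 + 10*I*√79)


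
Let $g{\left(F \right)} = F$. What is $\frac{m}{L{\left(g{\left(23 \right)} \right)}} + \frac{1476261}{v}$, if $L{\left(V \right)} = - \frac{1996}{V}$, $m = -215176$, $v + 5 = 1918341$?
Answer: $\frac{2374220890271}{957249664} \approx 2480.3$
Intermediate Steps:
$v = 1918336$ ($v = -5 + 1918341 = 1918336$)
$\frac{m}{L{\left(g{\left(23 \right)} \right)}} + \frac{1476261}{v} = - \frac{215176}{\left(-1996\right) \frac{1}{23}} + \frac{1476261}{1918336} = - \frac{215176}{\left(-1996\right) \frac{1}{23}} + 1476261 \cdot \frac{1}{1918336} = - \frac{215176}{- \frac{1996}{23}} + \frac{1476261}{1918336} = \left(-215176\right) \left(- \frac{23}{1996}\right) + \frac{1476261}{1918336} = \frac{1237262}{499} + \frac{1476261}{1918336} = \frac{2374220890271}{957249664}$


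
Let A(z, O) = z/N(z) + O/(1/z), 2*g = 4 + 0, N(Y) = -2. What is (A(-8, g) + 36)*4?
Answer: 96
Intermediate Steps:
g = 2 (g = (4 + 0)/2 = (½)*4 = 2)
A(z, O) = -z/2 + O*z (A(z, O) = z/(-2) + O/(1/z) = z*(-½) + O*z = -z/2 + O*z)
(A(-8, g) + 36)*4 = (-8*(-½ + 2) + 36)*4 = (-8*3/2 + 36)*4 = (-12 + 36)*4 = 24*4 = 96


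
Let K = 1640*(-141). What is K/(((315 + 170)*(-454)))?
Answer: 23124/22019 ≈ 1.0502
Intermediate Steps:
K = -231240
K/(((315 + 170)*(-454))) = -231240*(-1/(454*(315 + 170))) = -231240/(485*(-454)) = -231240/(-220190) = -231240*(-1/220190) = 23124/22019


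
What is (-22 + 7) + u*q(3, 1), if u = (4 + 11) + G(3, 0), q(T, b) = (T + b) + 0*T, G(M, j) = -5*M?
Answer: -15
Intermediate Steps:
q(T, b) = T + b (q(T, b) = (T + b) + 0 = T + b)
u = 0 (u = (4 + 11) - 5*3 = 15 - 15 = 0)
(-22 + 7) + u*q(3, 1) = (-22 + 7) + 0*(3 + 1) = -15 + 0*4 = -15 + 0 = -15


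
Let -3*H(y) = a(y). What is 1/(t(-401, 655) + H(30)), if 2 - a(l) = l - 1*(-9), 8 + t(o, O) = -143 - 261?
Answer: -3/1199 ≈ -0.0025021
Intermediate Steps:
t(o, O) = -412 (t(o, O) = -8 + (-143 - 261) = -8 - 404 = -412)
a(l) = -7 - l (a(l) = 2 - (l - 1*(-9)) = 2 - (l + 9) = 2 - (9 + l) = 2 + (-9 - l) = -7 - l)
H(y) = 7/3 + y/3 (H(y) = -(-7 - y)/3 = 7/3 + y/3)
1/(t(-401, 655) + H(30)) = 1/(-412 + (7/3 + (⅓)*30)) = 1/(-412 + (7/3 + 10)) = 1/(-412 + 37/3) = 1/(-1199/3) = -3/1199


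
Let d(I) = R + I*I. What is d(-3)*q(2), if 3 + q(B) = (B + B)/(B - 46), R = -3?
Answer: -204/11 ≈ -18.545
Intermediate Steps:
d(I) = -3 + I² (d(I) = -3 + I*I = -3 + I²)
q(B) = -3 + 2*B/(-46 + B) (q(B) = -3 + (B + B)/(B - 46) = -3 + (2*B)/(-46 + B) = -3 + 2*B/(-46 + B))
d(-3)*q(2) = (-3 + (-3)²)*((138 - 1*2)/(-46 + 2)) = (-3 + 9)*((138 - 2)/(-44)) = 6*(-1/44*136) = 6*(-34/11) = -204/11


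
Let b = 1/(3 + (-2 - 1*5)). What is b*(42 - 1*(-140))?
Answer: -91/2 ≈ -45.500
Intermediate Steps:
b = -¼ (b = 1/(3 + (-2 - 5)) = 1/(3 - 7) = 1/(-4) = -¼ ≈ -0.25000)
b*(42 - 1*(-140)) = -(42 - 1*(-140))/4 = -(42 + 140)/4 = -¼*182 = -91/2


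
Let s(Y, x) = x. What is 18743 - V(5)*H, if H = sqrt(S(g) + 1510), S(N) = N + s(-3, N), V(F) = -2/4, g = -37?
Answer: 18743 + sqrt(359) ≈ 18762.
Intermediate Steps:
V(F) = -1/2 (V(F) = -2*1/4 = -1/2)
S(N) = 2*N (S(N) = N + N = 2*N)
H = 2*sqrt(359) (H = sqrt(2*(-37) + 1510) = sqrt(-74 + 1510) = sqrt(1436) = 2*sqrt(359) ≈ 37.895)
18743 - V(5)*H = 18743 - (-1)*2*sqrt(359)/2 = 18743 - (-1)*sqrt(359) = 18743 + sqrt(359)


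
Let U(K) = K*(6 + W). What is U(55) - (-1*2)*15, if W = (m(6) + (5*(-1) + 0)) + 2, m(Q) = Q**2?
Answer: 2175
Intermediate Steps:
W = 33 (W = (6**2 + (5*(-1) + 0)) + 2 = (36 + (-5 + 0)) + 2 = (36 - 5) + 2 = 31 + 2 = 33)
U(K) = 39*K (U(K) = K*(6 + 33) = K*39 = 39*K)
U(55) - (-1*2)*15 = 39*55 - (-1*2)*15 = 2145 - (-2)*15 = 2145 - 1*(-30) = 2145 + 30 = 2175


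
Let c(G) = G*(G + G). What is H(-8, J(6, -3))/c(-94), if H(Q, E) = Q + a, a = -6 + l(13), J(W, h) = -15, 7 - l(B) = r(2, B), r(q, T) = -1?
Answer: -3/8836 ≈ -0.00033952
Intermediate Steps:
l(B) = 8 (l(B) = 7 - 1*(-1) = 7 + 1 = 8)
c(G) = 2*G² (c(G) = G*(2*G) = 2*G²)
a = 2 (a = -6 + 8 = 2)
H(Q, E) = 2 + Q (H(Q, E) = Q + 2 = 2 + Q)
H(-8, J(6, -3))/c(-94) = (2 - 8)/((2*(-94)²)) = -6/(2*8836) = -6/17672 = -6*1/17672 = -3/8836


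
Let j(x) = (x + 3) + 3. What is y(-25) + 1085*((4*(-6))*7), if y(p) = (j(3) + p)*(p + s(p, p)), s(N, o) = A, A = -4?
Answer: -181816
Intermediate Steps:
j(x) = 6 + x (j(x) = (3 + x) + 3 = 6 + x)
s(N, o) = -4
y(p) = (-4 + p)*(9 + p) (y(p) = ((6 + 3) + p)*(p - 4) = (9 + p)*(-4 + p) = (-4 + p)*(9 + p))
y(-25) + 1085*((4*(-6))*7) = (-36 + (-25)² + 5*(-25)) + 1085*((4*(-6))*7) = (-36 + 625 - 125) + 1085*(-24*7) = 464 + 1085*(-168) = 464 - 182280 = -181816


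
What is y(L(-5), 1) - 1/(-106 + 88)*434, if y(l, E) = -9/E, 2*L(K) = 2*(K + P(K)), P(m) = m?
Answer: 136/9 ≈ 15.111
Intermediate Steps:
L(K) = 2*K (L(K) = (2*(K + K))/2 = (2*(2*K))/2 = (4*K)/2 = 2*K)
y(L(-5), 1) - 1/(-106 + 88)*434 = -9/1 - 1/(-106 + 88)*434 = -9*1 - 1/(-18)*434 = -9 - 1*(-1/18)*434 = -9 + (1/18)*434 = -9 + 217/9 = 136/9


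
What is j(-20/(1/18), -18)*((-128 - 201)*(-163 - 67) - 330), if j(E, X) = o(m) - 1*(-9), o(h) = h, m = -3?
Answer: 452040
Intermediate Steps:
j(E, X) = 6 (j(E, X) = -3 - 1*(-9) = -3 + 9 = 6)
j(-20/(1/18), -18)*((-128 - 201)*(-163 - 67) - 330) = 6*((-128 - 201)*(-163 - 67) - 330) = 6*(-329*(-230) - 330) = 6*(75670 - 330) = 6*75340 = 452040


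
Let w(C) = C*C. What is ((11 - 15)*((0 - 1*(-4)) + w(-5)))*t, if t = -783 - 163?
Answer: 109736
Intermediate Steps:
w(C) = C²
t = -946
((11 - 15)*((0 - 1*(-4)) + w(-5)))*t = ((11 - 15)*((0 - 1*(-4)) + (-5)²))*(-946) = -4*((0 + 4) + 25)*(-946) = -4*(4 + 25)*(-946) = -4*29*(-946) = -116*(-946) = 109736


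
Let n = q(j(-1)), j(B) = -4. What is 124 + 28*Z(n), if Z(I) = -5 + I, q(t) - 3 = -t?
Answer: 180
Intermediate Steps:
q(t) = 3 - t
n = 7 (n = 3 - 1*(-4) = 3 + 4 = 7)
124 + 28*Z(n) = 124 + 28*(-5 + 7) = 124 + 28*2 = 124 + 56 = 180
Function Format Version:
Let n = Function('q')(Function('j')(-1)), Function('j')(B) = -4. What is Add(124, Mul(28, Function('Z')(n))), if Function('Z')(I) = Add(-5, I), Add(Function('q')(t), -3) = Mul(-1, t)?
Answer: 180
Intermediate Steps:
Function('q')(t) = Add(3, Mul(-1, t))
n = 7 (n = Add(3, Mul(-1, -4)) = Add(3, 4) = 7)
Add(124, Mul(28, Function('Z')(n))) = Add(124, Mul(28, Add(-5, 7))) = Add(124, Mul(28, 2)) = Add(124, 56) = 180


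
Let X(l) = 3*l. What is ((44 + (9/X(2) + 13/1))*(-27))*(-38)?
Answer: 60021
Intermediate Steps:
((44 + (9/X(2) + 13/1))*(-27))*(-38) = ((44 + (9/((3*2)) + 13/1))*(-27))*(-38) = ((44 + (9/6 + 13*1))*(-27))*(-38) = ((44 + (9*(⅙) + 13))*(-27))*(-38) = ((44 + (3/2 + 13))*(-27))*(-38) = ((44 + 29/2)*(-27))*(-38) = ((117/2)*(-27))*(-38) = -3159/2*(-38) = 60021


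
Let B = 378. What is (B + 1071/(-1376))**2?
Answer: 269420169249/1893376 ≈ 1.4230e+5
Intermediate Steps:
(B + 1071/(-1376))**2 = (378 + 1071/(-1376))**2 = (378 + 1071*(-1/1376))**2 = (378 - 1071/1376)**2 = (519057/1376)**2 = 269420169249/1893376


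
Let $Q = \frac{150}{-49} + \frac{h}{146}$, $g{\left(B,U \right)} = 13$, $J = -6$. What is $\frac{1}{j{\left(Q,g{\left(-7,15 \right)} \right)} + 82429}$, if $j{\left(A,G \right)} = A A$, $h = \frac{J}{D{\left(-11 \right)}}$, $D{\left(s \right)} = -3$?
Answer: $\frac{12794929}{1054792034342} \approx 1.213 \cdot 10^{-5}$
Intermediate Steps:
$h = 2$ ($h = - \frac{6}{-3} = \left(-6\right) \left(- \frac{1}{3}\right) = 2$)
$Q = - \frac{10901}{3577}$ ($Q = \frac{150}{-49} + \frac{2}{146} = 150 \left(- \frac{1}{49}\right) + 2 \cdot \frac{1}{146} = - \frac{150}{49} + \frac{1}{73} = - \frac{10901}{3577} \approx -3.0475$)
$j{\left(A,G \right)} = A^{2}$
$\frac{1}{j{\left(Q,g{\left(-7,15 \right)} \right)} + 82429} = \frac{1}{\left(- \frac{10901}{3577}\right)^{2} + 82429} = \frac{1}{\frac{118831801}{12794929} + 82429} = \frac{1}{\frac{1054792034342}{12794929}} = \frac{12794929}{1054792034342}$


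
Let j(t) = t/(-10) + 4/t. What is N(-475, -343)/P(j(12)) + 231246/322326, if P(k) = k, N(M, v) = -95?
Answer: 25684486/232791 ≈ 110.33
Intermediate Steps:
j(t) = 4/t - t/10 (j(t) = t*(-⅒) + 4/t = -t/10 + 4/t = 4/t - t/10)
N(-475, -343)/P(j(12)) + 231246/322326 = -95/(4/12 - ⅒*12) + 231246/322326 = -95/(4*(1/12) - 6/5) + 231246*(1/322326) = -95/(⅓ - 6/5) + 12847/17907 = -95/(-13/15) + 12847/17907 = -95*(-15/13) + 12847/17907 = 1425/13 + 12847/17907 = 25684486/232791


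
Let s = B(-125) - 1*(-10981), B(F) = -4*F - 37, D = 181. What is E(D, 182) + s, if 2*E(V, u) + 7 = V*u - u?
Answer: 55641/2 ≈ 27821.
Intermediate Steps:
E(V, u) = -7/2 - u/2 + V*u/2 (E(V, u) = -7/2 + (V*u - u)/2 = -7/2 + (-u + V*u)/2 = -7/2 + (-u/2 + V*u/2) = -7/2 - u/2 + V*u/2)
B(F) = -37 - 4*F
s = 11444 (s = (-37 - 4*(-125)) - 1*(-10981) = (-37 + 500) + 10981 = 463 + 10981 = 11444)
E(D, 182) + s = (-7/2 - ½*182 + (½)*181*182) + 11444 = (-7/2 - 91 + 16471) + 11444 = 32753/2 + 11444 = 55641/2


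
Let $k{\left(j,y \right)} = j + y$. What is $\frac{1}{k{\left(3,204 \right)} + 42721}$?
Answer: $\frac{1}{42928} \approx 2.3295 \cdot 10^{-5}$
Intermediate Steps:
$\frac{1}{k{\left(3,204 \right)} + 42721} = \frac{1}{\left(3 + 204\right) + 42721} = \frac{1}{207 + 42721} = \frac{1}{42928}$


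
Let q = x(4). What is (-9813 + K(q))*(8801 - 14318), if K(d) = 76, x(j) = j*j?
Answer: 53719029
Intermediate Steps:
x(j) = j**2
q = 16 (q = 4**2 = 16)
(-9813 + K(q))*(8801 - 14318) = (-9813 + 76)*(8801 - 14318) = -9737*(-5517) = 53719029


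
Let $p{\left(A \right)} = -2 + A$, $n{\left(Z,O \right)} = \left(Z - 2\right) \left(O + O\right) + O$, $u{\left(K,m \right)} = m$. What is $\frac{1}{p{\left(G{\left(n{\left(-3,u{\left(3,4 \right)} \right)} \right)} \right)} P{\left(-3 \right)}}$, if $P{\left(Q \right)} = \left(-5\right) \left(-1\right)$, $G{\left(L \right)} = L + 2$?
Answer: $- \frac{1}{180} \approx -0.0055556$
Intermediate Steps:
$n{\left(Z,O \right)} = O + 2 O \left(-2 + Z\right)$ ($n{\left(Z,O \right)} = \left(-2 + Z\right) 2 O + O = 2 O \left(-2 + Z\right) + O = O + 2 O \left(-2 + Z\right)$)
$G{\left(L \right)} = 2 + L$
$P{\left(Q \right)} = 5$
$\frac{1}{p{\left(G{\left(n{\left(-3,u{\left(3,4 \right)} \right)} \right)} \right)} P{\left(-3 \right)}} = \frac{1}{\left(-2 + \left(2 + 4 \left(-3 + 2 \left(-3\right)\right)\right)\right) 5} = \frac{1}{\left(-2 + \left(2 + 4 \left(-3 - 6\right)\right)\right) 5} = \frac{1}{\left(-2 + \left(2 + 4 \left(-9\right)\right)\right) 5} = \frac{1}{\left(-2 + \left(2 - 36\right)\right) 5} = \frac{1}{\left(-2 - 34\right) 5} = \frac{1}{\left(-36\right) 5} = \frac{1}{-180} = - \frac{1}{180}$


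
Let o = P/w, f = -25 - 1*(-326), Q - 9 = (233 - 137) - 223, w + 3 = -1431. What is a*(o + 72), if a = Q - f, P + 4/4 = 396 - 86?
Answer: -14377147/478 ≈ -30078.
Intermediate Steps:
w = -1434 (w = -3 - 1431 = -1434)
P = 309 (P = -1 + (396 - 86) = -1 + 310 = 309)
Q = -118 (Q = 9 + ((233 - 137) - 223) = 9 + (96 - 223) = 9 - 127 = -118)
f = 301 (f = -25 + 326 = 301)
o = -103/478 (o = 309/(-1434) = 309*(-1/1434) = -103/478 ≈ -0.21548)
a = -419 (a = -118 - 1*301 = -118 - 301 = -419)
a*(o + 72) = -419*(-103/478 + 72) = -419*34313/478 = -14377147/478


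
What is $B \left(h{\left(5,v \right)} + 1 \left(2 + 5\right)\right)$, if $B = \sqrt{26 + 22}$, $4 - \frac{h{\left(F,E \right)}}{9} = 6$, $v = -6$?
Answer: $- 44 \sqrt{3} \approx -76.21$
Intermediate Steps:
$h{\left(F,E \right)} = -18$ ($h{\left(F,E \right)} = 36 - 54 = -18$)
$B = 4 \sqrt{3}$ ($B = \sqrt{48} = 4 \sqrt{3} \approx 6.9282$)
$B \left(h{\left(5,v \right)} + 1 \left(2 + 5\right)\right) = 4 \sqrt{3} \left(-18 + 1 \left(2 + 5\right)\right) = 4 \sqrt{3} \left(-18 + 1 \cdot 7\right) = 4 \sqrt{3} \left(-18 + 7\right) = 4 \sqrt{3} \left(-11\right) = - 44 \sqrt{3}$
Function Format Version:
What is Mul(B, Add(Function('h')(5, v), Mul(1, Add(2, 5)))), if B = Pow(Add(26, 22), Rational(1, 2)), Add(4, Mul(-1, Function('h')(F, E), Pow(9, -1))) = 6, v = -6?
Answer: Mul(-44, Pow(3, Rational(1, 2))) ≈ -76.210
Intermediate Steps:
Function('h')(F, E) = -18 (Function('h')(F, E) = Add(36, Mul(-9, 6)) = Add(36, -54) = -18)
B = Mul(4, Pow(3, Rational(1, 2))) (B = Pow(48, Rational(1, 2)) = Mul(4, Pow(3, Rational(1, 2))) ≈ 6.9282)
Mul(B, Add(Function('h')(5, v), Mul(1, Add(2, 5)))) = Mul(Mul(4, Pow(3, Rational(1, 2))), Add(-18, Mul(1, Add(2, 5)))) = Mul(Mul(4, Pow(3, Rational(1, 2))), Add(-18, Mul(1, 7))) = Mul(Mul(4, Pow(3, Rational(1, 2))), Add(-18, 7)) = Mul(Mul(4, Pow(3, Rational(1, 2))), -11) = Mul(-44, Pow(3, Rational(1, 2)))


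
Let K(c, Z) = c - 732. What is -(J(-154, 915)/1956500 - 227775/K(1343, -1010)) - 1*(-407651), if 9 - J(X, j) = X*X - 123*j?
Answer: 436279389449/1069250 ≈ 4.0802e+5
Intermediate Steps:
K(c, Z) = -732 + c
J(X, j) = 9 - X**2 + 123*j (J(X, j) = 9 - (X*X - 123*j) = 9 - (X**2 - 123*j) = 9 + (-X**2 + 123*j) = 9 - X**2 + 123*j)
-(J(-154, 915)/1956500 - 227775/K(1343, -1010)) - 1*(-407651) = -((9 - 1*(-154)**2 + 123*915)/1956500 - 227775/(-732 + 1343)) - 1*(-407651) = -((9 - 1*23716 + 112545)*(1/1956500) - 227775/611) + 407651 = -((9 - 23716 + 112545)*(1/1956500) - 227775*1/611) + 407651 = -(88838*(1/1956500) - 227775/611) + 407651 = -(1033/22750 - 227775/611) + 407651 = -1*(-398557699/1069250) + 407651 = 398557699/1069250 + 407651 = 436279389449/1069250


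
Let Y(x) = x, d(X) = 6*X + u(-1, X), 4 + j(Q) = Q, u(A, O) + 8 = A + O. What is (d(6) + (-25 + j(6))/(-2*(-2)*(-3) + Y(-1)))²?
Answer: 204304/169 ≈ 1208.9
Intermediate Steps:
u(A, O) = -8 + A + O (u(A, O) = -8 + (A + O) = -8 + A + O)
j(Q) = -4 + Q
d(X) = -9 + 7*X (d(X) = 6*X + (-8 - 1 + X) = 6*X + (-9 + X) = -9 + 7*X)
(d(6) + (-25 + j(6))/(-2*(-2)*(-3) + Y(-1)))² = ((-9 + 7*6) + (-25 + (-4 + 6))/(-2*(-2)*(-3) - 1))² = ((-9 + 42) + (-25 + 2)/(4*(-3) - 1))² = (33 - 23/(-12 - 1))² = (33 - 23/(-13))² = (33 - 23*(-1/13))² = (33 + 23/13)² = (452/13)² = 204304/169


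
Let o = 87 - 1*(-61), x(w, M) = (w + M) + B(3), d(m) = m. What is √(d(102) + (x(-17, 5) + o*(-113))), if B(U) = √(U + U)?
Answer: √(-16634 + √6) ≈ 128.96*I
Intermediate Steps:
B(U) = √2*√U (B(U) = √(2*U) = √2*√U)
x(w, M) = M + w + √6 (x(w, M) = (w + M) + √2*√3 = (M + w) + √6 = M + w + √6)
o = 148 (o = 87 + 61 = 148)
√(d(102) + (x(-17, 5) + o*(-113))) = √(102 + ((5 - 17 + √6) + 148*(-113))) = √(102 + ((-12 + √6) - 16724)) = √(102 + (-16736 + √6)) = √(-16634 + √6)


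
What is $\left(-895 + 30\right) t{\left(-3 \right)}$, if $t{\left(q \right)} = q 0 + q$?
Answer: $2595$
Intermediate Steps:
$t{\left(q \right)} = q$ ($t{\left(q \right)} = 0 + q = q$)
$\left(-895 + 30\right) t{\left(-3 \right)} = \left(-895 + 30\right) \left(-3\right) = \left(-865\right) \left(-3\right) = 2595$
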